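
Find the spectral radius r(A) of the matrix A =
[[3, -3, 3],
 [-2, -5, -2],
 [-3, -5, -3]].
r(A) = (5 + sqrt(89))/2 ≈ 7.217

The eigenvalues of A are the roots of its characteristic polynomial. With M = A (coefficients from the trace, the sum of principal 2x2 minors, and det A):
  p(λ) = det(λ I - M) = λ^3 + 5λ^2 - 16λ.
The constant term is 0, so λ = 0 is a root. Dividing out λ leaves p(λ) = λ(λ^2 + 5λ - 16). For λ^2 + 5λ - 16 the discriminant is 89. It is nonnegative but not a perfect square, so the roots are real and irrational: λ = (-5 ± sqrt(89))/2 ≈ 2.217, -7.217.
Thus the eigenvalues (to 4 decimals) are 2.217 (modulus 2.217); -7.217 (modulus 7.217); 0 (modulus 0). The spectral radius is the largest modulus: r(A) = (5 + sqrt(89))/2 ≈ 7.217. (Cross-check: r(A) ≤ ||A||_2 ≈ 8.6797; equality holds whenever A is normal, though it can also hold for some non-normal A.)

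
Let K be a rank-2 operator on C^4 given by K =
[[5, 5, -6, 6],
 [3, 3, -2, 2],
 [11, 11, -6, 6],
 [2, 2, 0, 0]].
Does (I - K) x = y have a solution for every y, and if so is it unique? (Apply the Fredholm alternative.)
(I - K) is invertible (det(I - K) = 23 ≠ 0), so for every y in C^4 the equation (I - K) x = y has a unique solution.

K has rank 2 and factors as K = U V^T = u1 v1^T + u2 v2^T with u1 = (-3, -1, -3, 0), v1 = (-3, -3, 2, -2), u2 = (-2, 0, 1, 1), v2 = (2, 2, 0, 0) (multiplying out reproduces the displayed K). The nonzero eigenvalues of U V^T coincide with those of the 2 x 2 matrix G = V^T U = [[v1·u1, v1·u2], [v2·u1, v2·u2]] = [[6, 6], [-8, -4]], and by the Sylvester determinant identity det(I_4 - U V^T) = det(I_2 - V^T U) = det([[-5, -6], [8, 5]]) = (-5)(5) - (-6)(8) = 23. (Direct check: I - K =
[[-4, -5, 6, -6],
 [-3, -2, 2, -2],
 [-11, -11, 7, -6],
 [-2, -2, 0, 1]]
has determinant 23.) The finite-dimensional Fredholm alternative says: either (I - K) is invertible, or ker(I - K) ≠ {0} and then range(I - K) = ker((I - K)^*)^⊥, with dim ker(I - K) = dim ker((I - K)^*). Since det(I - K) ≠ 0, 1 is not an eigenvalue of K and ker(I - K) = {0}, so we are in the first case: for every y there is a unique x = (I - K)^(-1) y. (Explicitly, by the Woodbury identity, (I - U V^T)^(-1) = I + U (I_2 - G)^(-1) V^T.)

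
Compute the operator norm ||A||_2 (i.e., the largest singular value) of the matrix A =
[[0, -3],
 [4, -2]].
||A||_2 = sqrt((29 + sqrt(265))/2) ≈ 4.7581 (= sqrt(largest eigenvalue of A^T A))

||A||_2 = sigma_max(A) = sqrt(lambda_max(A^T A)). Form the symmetric matrix M = A^T A =
[[16, -8],
 [-8, 13]].
Its characteristic polynomial (trace, determinant of M give the coefficients) is
  p(λ) = det(λ I - M) = λ^2 - 29λ + 144.
For λ^2 - 29λ + 144 the discriminant is 265. It is nonnegative but not a perfect square, so the roots are real and irrational: λ = (29 ± sqrt(265))/2 ≈ 22.6394, 6.3606.
So the eigenvalues of A^T A are ≈ 6.3606, 22.6394 (all ≥ 0, as they must be for A^T A). The largest is λ_max = (29 + sqrt(265))/2 ≈ 22.6394, hence ||A||_2 = sqrt(λ_max) = sqrt((29 + sqrt(265))/2) ≈ 4.7581.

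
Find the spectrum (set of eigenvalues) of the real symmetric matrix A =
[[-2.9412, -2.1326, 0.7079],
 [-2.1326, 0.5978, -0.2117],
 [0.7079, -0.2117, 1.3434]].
sigma(A) ≈ {-4, 1, 2}

A is real symmetric, so its spectrum consists of real eigenvalues. Expanding the characteristic polynomial of the displayed matrix gives
  det(λ I - A) = p(λ) = λ^3 + (1)λ^2 + (-10)λ + (8).
Solving p(λ) = 0 yields eigenvalues ≈ -4, 1, 2. (A is shown rounded to 4 decimals, so these recover the underlying integer eigenvalues to within that precision.)
Verification: the trace of A = -1 equals the sum of eigenvalues -1, and det(A) ≈ -8.0004 matches the eigenvalue product -8.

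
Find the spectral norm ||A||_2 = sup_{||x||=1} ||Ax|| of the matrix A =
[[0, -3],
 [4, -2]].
||A||_2 = sqrt((29 + sqrt(265))/2) ≈ 4.7581 (= sqrt(largest eigenvalue of A^T A))

||A||_2 = sigma_max(A) = sqrt(lambda_max(A^T A)). Form the symmetric matrix M = A^T A =
[[16, -8],
 [-8, 13]].
Its characteristic polynomial (trace, determinant of M give the coefficients) is
  p(λ) = det(λ I - M) = λ^2 - 29λ + 144.
For λ^2 - 29λ + 144 the discriminant is 265. It is nonnegative but not a perfect square, so the roots are real and irrational: λ = (29 ± sqrt(265))/2 ≈ 22.6394, 6.3606.
So the eigenvalues of A^T A are ≈ 6.3606, 22.6394 (all ≥ 0, as they must be for A^T A). The largest is λ_max = (29 + sqrt(265))/2 ≈ 22.6394, hence ||A||_2 = sqrt(λ_max) = sqrt((29 + sqrt(265))/2) ≈ 4.7581.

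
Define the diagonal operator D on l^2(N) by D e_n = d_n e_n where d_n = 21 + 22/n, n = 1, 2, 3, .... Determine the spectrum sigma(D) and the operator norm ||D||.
sigma(D) = {21 + 22/n : n ≥ 1} ∪ {21}; ||D|| = 43

A bounded diagonal operator on l^2 with diagonal entries d_n has spectrum equal to the closure of {d_n : n ≥ 1}: every d_n is an eigenvalue (with eigenvector e_n), so {d_n} ⊂ sigma(D); the spectrum is closed, so its closure is too; and for lambda not in the closure, (D - lambda I) has bounded inverse (the diagonal entries 1/(d_n - lambda) are bounded). For our sequence d_n = 21 + 22/n, n = 1, 2, 3, ...:
  - {d_n} = {21 + 22/n : n ≥ 1}; the only limit point is 21
  - closure = {21 + 22/n : n ≥ 1} ∪ {21}
For the norm: a diagonal operator has ||D|| = sup_n |d_n|. Here d_n = 21 + 22/n is positive and decreasing, so sup_n |d_n| = d_1 = 21 + 22 = 43. So ||D|| = 43.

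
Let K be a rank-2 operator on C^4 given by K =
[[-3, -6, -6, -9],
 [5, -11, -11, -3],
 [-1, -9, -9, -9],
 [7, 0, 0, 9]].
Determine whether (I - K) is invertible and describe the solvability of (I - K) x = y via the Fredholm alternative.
(I - K) is invertible (det(I - K) = -45 ≠ 0), so for every y in C^4 the equation (I - K) x = y has a unique solution.

K has rank 2 and factors as K = U V^T = u1 v1^T + u2 v2^T with u1 = (-3, -1, -3, 3), v1 = (1, 2, 2, 3), u2 = (0, -3, -1, -2), v2 = (-2, 3, 3, 0) (multiplying out reproduces the displayed K). The nonzero eigenvalues of U V^T coincide with those of the 2 x 2 matrix G = V^T U = [[v1·u1, v1·u2], [v2·u1, v2·u2]] = [[-2, -14], [-6, -12]], and by the Sylvester determinant identity det(I_4 - U V^T) = det(I_2 - V^T U) = det([[3, 14], [6, 13]]) = (3)(13) - (14)(6) = -45. (Direct check: I - K =
[[4, 6, 6, 9],
 [-5, 12, 11, 3],
 [1, 9, 10, 9],
 [-7, 0, 0, -8]]
has determinant -45.) The finite-dimensional Fredholm alternative says: either (I - K) is invertible, or ker(I - K) ≠ {0} and then range(I - K) = ker((I - K)^*)^⊥, with dim ker(I - K) = dim ker((I - K)^*). Since det(I - K) ≠ 0, 1 is not an eigenvalue of K and ker(I - K) = {0}, so we are in the first case: for every y there is a unique x = (I - K)^(-1) y. (Explicitly, by the Woodbury identity, (I - U V^T)^(-1) = I + U (I_2 - G)^(-1) V^T.)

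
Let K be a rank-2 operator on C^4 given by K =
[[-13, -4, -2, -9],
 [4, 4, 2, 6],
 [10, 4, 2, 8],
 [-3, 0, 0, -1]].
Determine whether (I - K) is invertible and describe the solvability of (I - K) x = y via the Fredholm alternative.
(I - K) is invertible (det(I - K) = -53 ≠ 0), so for every y in C^4 the equation (I - K) x = y has a unique solution.

K has rank 2 and factors as K = U V^T = u1 v1^T + u2 v2^T with u1 = (3, 0, -2, 1), v1 = (-3, 0, 0, -1), u2 = (2, -2, -2, 0), v2 = (-2, -2, -1, -3) (multiplying out reproduces the displayed K). The nonzero eigenvalues of U V^T coincide with those of the 2 x 2 matrix G = V^T U = [[v1·u1, v1·u2], [v2·u1, v2·u2]] = [[-10, -6], [-7, 2]], and by the Sylvester determinant identity det(I_4 - U V^T) = det(I_2 - V^T U) = det([[11, 6], [7, -1]]) = (11)(-1) - (6)(7) = -53. (Direct check: I - K =
[[14, 4, 2, 9],
 [-4, -3, -2, -6],
 [-10, -4, -1, -8],
 [3, 0, 0, 2]]
has determinant -53.) The finite-dimensional Fredholm alternative says: either (I - K) is invertible, or ker(I - K) ≠ {0} and then range(I - K) = ker((I - K)^*)^⊥, with dim ker(I - K) = dim ker((I - K)^*). Since det(I - K) ≠ 0, 1 is not an eigenvalue of K and ker(I - K) = {0}, so we are in the first case: for every y there is a unique x = (I - K)^(-1) y. (Explicitly, by the Woodbury identity, (I - U V^T)^(-1) = I + U (I_2 - G)^(-1) V^T.)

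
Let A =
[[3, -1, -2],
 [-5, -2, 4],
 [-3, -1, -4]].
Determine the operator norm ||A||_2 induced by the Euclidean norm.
||A||_2 ≈ 7.4584 (= sqrt(largest eigenvalue of A^T A))

||A||_2 = sigma_max(A) = sqrt(lambda_max(A^T A)). Form the symmetric matrix M = A^T A =
[[43, 10, -14],
 [10, 6, -2],
 [-14, -2, 36]].
Its characteristic polynomial (trace, sum of principal 2x2 minors, determinant of M give the coefficients) is
  p(λ) = det(λ I - M) = λ^3 - 85λ^2 + 1722λ - 4900.
No integer candidate from the rational root theorem (±divisors of 4900) is a root, so the roots are irrational. The cubic discriminant is Δ = 1224014708 > 0, so there are three distinct real roots. p(3) = -472 and p(4) = 692 have opposite signs, so a root lies in (3, 4); Newton's method refines it to λ ≈ 3.3902. p(25) = 650 and p(26) = -12 have opposite signs, so a root lies in (25, 26); Newton's method refines it to λ ≈ 25.9821. p(55) = -940 and p(56) = 588 have opposite signs, so a root lies in (55, 56); Newton's method refines it to λ ≈ 55.6277. Check (Vieta): the three roots sum to 85, matching tr M = 85.
So the eigenvalues of A^T A are ≈ 3.3902, 25.9821, 55.6277 (all ≥ 0, as they must be for A^T A). The largest is λ_max ≈ 55.6277, hence ||A||_2 = sqrt(λ_max) ≈ 7.4584.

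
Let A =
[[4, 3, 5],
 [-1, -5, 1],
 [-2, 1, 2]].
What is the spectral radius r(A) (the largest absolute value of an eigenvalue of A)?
r(A) ≈ 4.9866

The eigenvalues of A are the roots of its characteristic polynomial. With M = A (coefficients from the trace, the sum of principal 2x2 minors, and det A):
  p(λ) = det(λ I - M) = λ^3 - λ^2 - 10λ + 99.
No integer candidate from the rational root theorem (±divisors of 99) is a root, so the roots are irrational. The cubic discriminant is Δ = -242311 < 0, so there is one real root and a complex-conjugate pair. p(-5) = -1 and p(-4) = 59 have opposite signs, so a root lies in (-5, -4); Newton's method refines it to λ ≈ -4.9866. Dividing out (λ - (-4.9866)) leaves approximately λ^2 - 5.9866λ + 19.8531. For λ^2 - 5.9866λ + 19.8531 the discriminant is -43.5727. It is negative, so the remaining roots are the complex-conjugate pair λ ≈ 2.9933 ± 3.3005i. Their product equals the constant term, so |λ|^2 ≈ 19.8531 and |λ| ≈ 4.4557.
Thus the eigenvalues (to 4 decimals) are -4.9866 (modulus 4.9866); 2.9933 ± 3.3005i (modulus 4.4557). The spectral radius is the largest modulus: r(A) ≈ 4.9866. (Cross-check: r(A) ≤ ||A||_2 ≈ 7.5582; equality holds whenever A is normal, though it can also hold for some non-normal A.)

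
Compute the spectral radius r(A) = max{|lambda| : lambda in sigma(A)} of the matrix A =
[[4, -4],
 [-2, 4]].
r(A) = (8 + sqrt(32))/2 ≈ 6.8284

The eigenvalues of A are the roots of its characteristic polynomial. With M = A (coefficients from the trace and determinant):
  p(λ) = det(λ I - M) = λ^2 - 8λ + 8.
For λ^2 - 8λ + 8 the discriminant is 32. It is nonnegative but not a perfect square, so the roots are real and irrational: λ = (8 ± sqrt(32))/2 ≈ 6.8284, 1.1716.
Thus the eigenvalues (to 4 decimals) are 6.8284 (modulus 6.8284); 1.1716 (modulus 1.1716). The spectral radius is the largest modulus: r(A) = (8 + sqrt(32))/2 ≈ 6.8284. (Cross-check: r(A) ≤ ||A||_2 ≈ 7.1231; equality holds whenever A is normal, though it can also hold for some non-normal A.)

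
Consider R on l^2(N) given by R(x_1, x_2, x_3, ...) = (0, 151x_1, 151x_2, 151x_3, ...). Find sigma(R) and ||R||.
sigma(R) = closed disk {z in C : |z| ≤ 151}; ||R|| = 151

Note R = 151·U where U is the unit right shift (U x)_k = x_{k-1} (with x_0 := 0); so ||R|| = 151||U|| and sigma(R) = 151·sigma(U). ||R x||^2 = sum_{k≥1} |151x_k|^2 = 22801||x||^2, so ||R|| = 151 and sigma(R) ⊂ {|z| ≤ 151}. For any |lambda| < 151, the equation (R - lambda I) x = 0 forces x_1 = 0, then 151x_k = lambda x_{k+1} ⇒ x = 0, so R has no eigenvalues. But (R - lambda I) is not surjective for |lambda| < 151: solving (R - lambda I) x = e_1 would require x_n proportional to (lambda/151)^(-n), which is not in l^2. So every |lambda| < 151 lies in the residual spectrum. The boundary |lambda| = 151 is in the approximate point spectrum (the spectrum is closed). Hence sigma(R) is the closed disk of radius 151.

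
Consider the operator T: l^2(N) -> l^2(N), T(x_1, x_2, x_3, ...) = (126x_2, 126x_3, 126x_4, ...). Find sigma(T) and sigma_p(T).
sigma(T) = closed disk {z in C : |z| ≤ 126}; sigma_p(T) = open disk {z in C : |z| < 126}

Note T = 126·V where V is the unit left shift (V x)_k = x_{k+1}; so sigma(T) = 126·sigma(V) and ||T|| = 126||V||. ||T x||^2 = 15876sum_{k≥2} |x_k|^2 ≤ 15876||x||^2, with equality on {x : x_1 = 0}, so ||T|| = 126. For any lambda with |lambda| < 126, set r = lambda/126 (|r| < 1); the vector x = (1, r, r^2, ...) is in l^2 and satisfies T x = 126(r, r^2, ...) = lambda x, so lambda is an eigenvalue. On the boundary |lambda| = 126 the geometric series diverges, so no l^2 eigenvector exists, but these lambda lie in the approximate point spectrum. Hence sigma(T) is the closed disk of radius 126 and sigma_p(T) is the open disk.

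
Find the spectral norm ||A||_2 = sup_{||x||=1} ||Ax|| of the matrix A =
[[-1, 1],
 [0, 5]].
||A||_2 = sqrt((27 + sqrt(629))/2) ≈ 5.1029 (= sqrt(largest eigenvalue of A^T A))

||A||_2 = sigma_max(A) = sqrt(lambda_max(A^T A)). Form the symmetric matrix M = A^T A =
[[1, -1],
 [-1, 26]].
Its characteristic polynomial (trace, determinant of M give the coefficients) is
  p(λ) = det(λ I - M) = λ^2 - 27λ + 25.
For λ^2 - 27λ + 25 the discriminant is 629. It is nonnegative but not a perfect square, so the roots are real and irrational: λ = (27 ± sqrt(629))/2 ≈ 26.0399, 0.9601.
So the eigenvalues of A^T A are ≈ 0.9601, 26.0399 (all ≥ 0, as they must be for A^T A). The largest is λ_max = (27 + sqrt(629))/2 ≈ 26.0399, hence ||A||_2 = sqrt(λ_max) = sqrt((27 + sqrt(629))/2) ≈ 5.1029.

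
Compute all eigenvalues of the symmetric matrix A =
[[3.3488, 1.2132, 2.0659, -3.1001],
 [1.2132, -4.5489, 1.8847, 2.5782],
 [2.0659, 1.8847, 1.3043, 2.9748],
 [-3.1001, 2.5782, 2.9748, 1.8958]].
sigma(A) ≈ {-6, -3, 5, 6}

A is real symmetric, so its spectrum consists of real eigenvalues. Expanding the characteristic polynomial of the displayed matrix gives
  det(λ I - A) = p(λ) = λ^4 + (-2)λ^3 + (-51)λ^2 + (72)λ + (540.0042).
Solving p(λ) = 0 yields eigenvalues ≈ -6, -3, 5, 6. (A is shown rounded to 4 decimals, so these recover the underlying integer eigenvalues to within that precision.)
Verification: the trace of A = 2 equals the sum of eigenvalues 2, and det(A) ≈ 540.0042 matches the eigenvalue product 540.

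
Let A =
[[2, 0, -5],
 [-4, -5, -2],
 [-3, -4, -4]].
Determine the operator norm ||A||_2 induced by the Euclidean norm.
||A||_2 ≈ 9.2345 (= sqrt(largest eigenvalue of A^T A))

||A||_2 = sigma_max(A) = sqrt(lambda_max(A^T A)). Form the symmetric matrix M = A^T A =
[[29, 32, 10],
 [32, 41, 26],
 [10, 26, 45]].
Its characteristic polynomial (trace, sum of principal 2x2 minors, determinant of M give the coefficients) is
  p(λ) = det(λ I - M) = λ^3 - 115λ^2 + 2539λ - 361.
No integer candidate from the rational root theorem (±divisors of 361) is a root, so the roots are irrational. The cubic discriminant is Δ = 19482029312 > 0, so there are three distinct real roots. p(0) = -361 and p(1) = 2064 have opposite signs, so a root lies in (0, 1); Newton's method refines it to λ ≈ 0.1431. p(29) = 944 and p(30) = -691 have opposite signs, so a root lies in (29, 30); Newton's method refines it to λ ≈ 29.5813. p(85) = -1296 and p(86) = 3509 have opposite signs, so a root lies in (85, 86); Newton's method refines it to λ ≈ 85.2756. Check (Vieta): the three roots sum to 115, matching tr M = 115.
So the eigenvalues of A^T A are ≈ 0.1431, 29.5813, 85.2756 (all ≥ 0, as they must be for A^T A). The largest is λ_max ≈ 85.2756, hence ||A||_2 = sqrt(λ_max) ≈ 9.2345.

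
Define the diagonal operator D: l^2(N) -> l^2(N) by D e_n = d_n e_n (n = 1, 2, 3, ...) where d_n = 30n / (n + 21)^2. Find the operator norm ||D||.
||D|| = 5/14 (attained at n = 21)

For D diagonal, ||D|| = sup_n |d_n|. Treat f(x) = 30x / (x + 21)^2 for real x > 0. By the quotient rule, f'(x) = 30(21 - x)/(x + 21)^3, which is positive for x < 21 and negative for x > 21. So f has a unique maximum at x = 21, and since 21 is a positive integer, the supremum over n ≥ 1 is attained at n = 21: d_21 = 30·21/(21 + 21)^2 = 30·21/1764 = 5/14. Hence ||D|| = 5/14.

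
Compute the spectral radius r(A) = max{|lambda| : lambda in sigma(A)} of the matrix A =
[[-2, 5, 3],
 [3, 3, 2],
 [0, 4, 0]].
r(A) ≈ 6.5939

The eigenvalues of A are the roots of its characteristic polynomial. With M = A (coefficients from the trace, the sum of principal 2x2 minors, and det A):
  p(λ) = det(λ I - M) = λ^3 - λ^2 - 29λ - 52.
No integer candidate from the rational root theorem (±divisors of 52) is a root, so the roots are irrational. The cubic discriminant is Δ = -1963 < 0, so there is one real root and a complex-conjugate pair. p(6) = -46 and p(7) = 39 have opposite signs, so a root lies in (6, 7); Newton's method refines it to λ ≈ 6.5939. Dividing out (λ - (6.5939)) leaves approximately λ^2 + 5.5939λ + 7.886. For λ^2 + 5.5939λ + 7.886 the discriminant is -0.252. It is negative, so the remaining roots are the complex-conjugate pair λ ≈ -2.797 ± 0.251i. Their product equals the constant term, so |λ|^2 ≈ 7.886 and |λ| ≈ 2.8082.
Thus the eigenvalues (to 4 decimals) are 6.5939 (modulus 6.5939); -2.797 ± 0.251i (modulus 2.8082). The spectral radius is the largest modulus: r(A) ≈ 6.5939. (Cross-check: r(A) ≤ ||A||_2 ≈ 7.7139; equality holds whenever A is normal, though it can also hold for some non-normal A.)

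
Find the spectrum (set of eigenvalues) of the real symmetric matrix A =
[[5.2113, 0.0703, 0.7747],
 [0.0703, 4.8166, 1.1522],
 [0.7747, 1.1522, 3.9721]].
sigma(A) ≈ {3, 5, 6}

A is real symmetric, so its spectrum consists of real eigenvalues. Expanding the characteristic polynomial of the displayed matrix gives
  det(λ I - A) = p(λ) = λ^3 + (-14)λ^2 + (63)λ + (-90).
Solving p(λ) = 0 yields eigenvalues ≈ 3, 5, 6. (A is shown rounded to 4 decimals, so these recover the underlying integer eigenvalues to within that precision.)
Verification: the trace of A = 14 equals the sum of eigenvalues 14, and det(A) ≈ 89.9995 matches the eigenvalue product 90.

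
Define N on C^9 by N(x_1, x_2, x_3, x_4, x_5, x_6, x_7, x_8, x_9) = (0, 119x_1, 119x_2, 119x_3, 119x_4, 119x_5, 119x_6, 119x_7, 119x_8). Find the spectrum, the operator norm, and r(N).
sigma(N) = {0}; ||N|| = 119; r(N) = 0. (N is nilpotent with N^9 = 0.)

On C^9, N is a strictly lower-triangular matrix with 119 on the subdiagonal and zeros elsewhere, so its characteristic polynomial is lambda^9 and every eigenvalue is 0: sigma(N) = {0}. For the operator norm, N e_i = 119e_{i+1} for i = 1, ..., 8 and N e_9 = 0, so the singular values of N are 119 (with multiplicity 8) and 0; hence ||N|| = 119. The spectral radius r(N) = max|lambda| = 0. Note ||N|| > r(N) — characteristic of non-normal nilpotent operators. Indeed N^9 = 0.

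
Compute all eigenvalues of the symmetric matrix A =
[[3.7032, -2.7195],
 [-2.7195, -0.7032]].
sigma(A) ≈ {-2, 5}

A is real symmetric, so its spectrum consists of real eigenvalues. Expanding the characteristic polynomial of the displayed matrix gives
  det(λ I - A) = p(λ) = λ^2 + (-3)λ + (-10).
Solving p(λ) = 0 yields eigenvalues ≈ -2, 5. (A is shown rounded to 4 decimals, so these recover the underlying integer eigenvalues to within that precision.)
Verification: the trace of A = 3 equals the sum of eigenvalues 3, and det(A) ≈ -9.9998 matches the eigenvalue product -10.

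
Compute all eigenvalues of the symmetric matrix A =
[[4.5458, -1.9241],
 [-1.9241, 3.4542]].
sigma(A) ≈ {2, 6}

A is real symmetric, so its spectrum consists of real eigenvalues. Expanding the characteristic polynomial of the displayed matrix gives
  det(λ I - A) = p(λ) = λ^2 + (-8)λ + (12).
Solving p(λ) = 0 yields eigenvalues ≈ 2, 6. (A is shown rounded to 4 decimals, so these recover the underlying integer eigenvalues to within that precision.)
Verification: the trace of A = 8 equals the sum of eigenvalues 8, and det(A) ≈ 11.9999 matches the eigenvalue product 12.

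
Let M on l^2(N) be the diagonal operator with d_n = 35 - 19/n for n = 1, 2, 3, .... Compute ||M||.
||M|| = 35

For a diagonal operator on l^2 with entries d_n, ||M|| = sup_n |d_n|. Here d_1 = 16, d_2 = 51/2, ..., and d_n = 35 - 19/n increases monotonically toward 35. All terms lie in [16, 35), so |d_n| = d_n and the supremum is the limit 35, which is not attained by any individual d_n. Hence ||M|| = 35.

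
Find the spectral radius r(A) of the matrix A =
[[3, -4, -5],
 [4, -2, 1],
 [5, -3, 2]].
r(A) ≈ 6.2266

The eigenvalues of A are the roots of its characteristic polynomial. With M = A (coefficients from the trace, the sum of principal 2x2 minors, and det A):
  p(λ) = det(λ I - M) = λ^3 - 3λ^2 + 40λ - 19.
No integer candidate from the rational root theorem (±divisors of 19) is a root, so the roots are irrational. The cubic discriminant is Δ = -212359 < 0, so there is one real root and a complex-conjugate pair. p(0) = -19 and p(1) = 19 have opposite signs, so a root lies in (0, 1); Newton's method refines it to λ ≈ 0.4901. Dividing out (λ - (0.4901)) leaves approximately λ^2 - 2.5099λ + 38.77. For λ^2 - 2.5099λ + 38.77 the discriminant is -148.7801. It is negative, so the remaining roots are the complex-conjugate pair λ ≈ 1.255 ± 6.0988i. Their product equals the constant term, so |λ|^2 ≈ 38.77 and |λ| ≈ 6.2266.
Thus the eigenvalues (to 4 decimals) are 0.4901 (modulus 0.4901); 1.255 ± 6.0988i (modulus 6.2266). The spectral radius is the largest modulus: r(A) ≈ 6.2266. (Cross-check: r(A) ≤ ||A||_2 ≈ 8.7984; equality holds whenever A is normal, though it can also hold for some non-normal A.)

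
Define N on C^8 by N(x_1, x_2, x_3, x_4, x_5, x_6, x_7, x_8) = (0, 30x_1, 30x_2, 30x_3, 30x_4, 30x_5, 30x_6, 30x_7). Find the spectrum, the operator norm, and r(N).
sigma(N) = {0}; ||N|| = 30; r(N) = 0. (N is nilpotent with N^8 = 0.)

On C^8, N is a strictly lower-triangular matrix with 30 on the subdiagonal and zeros elsewhere, so its characteristic polynomial is lambda^8 and every eigenvalue is 0: sigma(N) = {0}. For the operator norm, N e_i = 30e_{i+1} for i = 1, ..., 7 and N e_8 = 0, so the singular values of N are 30 (with multiplicity 7) and 0; hence ||N|| = 30. The spectral radius r(N) = max|lambda| = 0. Note ||N|| > r(N) — characteristic of non-normal nilpotent operators. Indeed N^8 = 0.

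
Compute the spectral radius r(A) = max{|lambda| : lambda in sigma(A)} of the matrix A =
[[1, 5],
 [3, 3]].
r(A) = 6

The eigenvalues of A are the roots of its characteristic polynomial. With M = A (coefficients from the trace and determinant):
  p(λ) = det(λ I - M) = λ^2 - 4λ - 12.
For λ^2 - 4λ - 12 the discriminant is 64. It is a perfect square (8^2), so the roots are rational: λ = (4 ± 8)/2 = 6, -2.
Thus the eigenvalues (to 4 decimals) are 6 (modulus 6); -2 (modulus 2). The spectral radius is the largest modulus: r(A) = 6. (Cross-check: r(A) ≤ ||A||_2 ≈ 6.3592; equality holds whenever A is normal, though it can also hold for some non-normal A.)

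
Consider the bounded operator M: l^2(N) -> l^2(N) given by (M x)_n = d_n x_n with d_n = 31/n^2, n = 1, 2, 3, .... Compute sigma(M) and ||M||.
sigma(M) = {31/n^2 : n ≥ 1} ∪ {0}; ||M|| = 31

A bounded diagonal operator on l^2 with diagonal entries d_n has spectrum equal to the closure of {d_n : n ≥ 1}: every d_n is an eigenvalue (with eigenvector e_n), so {d_n} ⊂ sigma(M); the spectrum is closed, so its closure is too; and for lambda not in the closure, (M - lambda I) has bounded inverse (the diagonal entries 1/(d_n - lambda) are bounded). For our sequence d_n = 31/n^2, n = 1, 2, 3, ...:
  - {d_n} = {31/n^2 : n ≥ 1}; the only limit point is 0
  - closure = {31/n^2 : n ≥ 1} ∪ {0}
For the norm: a diagonal operator has ||M|| = sup_n |d_n|. Here d_n = 31/n^2 is positive and decreasing, so sup_n |d_n| = d_1 = 31. So ||M|| = 31.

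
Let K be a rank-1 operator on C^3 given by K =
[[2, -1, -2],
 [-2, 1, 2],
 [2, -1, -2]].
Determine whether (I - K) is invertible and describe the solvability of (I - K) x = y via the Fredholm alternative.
(I - K) is singular (det(I - K) = 0, i.e. 1 ∈ sigma(K)). (I - K) x = y is solvable iff y ⊥ ker((I - K)^*) = span{(2, -1, -2)}, i.e. iff 2y_1 - y_2 - 2y_3 = 0. When solvable, the solutions are x = y + c·(1, -1, 1), c arbitrary (ker(I - K) = span{(1, -1, 1)}, dimension 1).

K has rank 1, so it is an outer product K = u v^T: every row of K is a multiple of one row vector. Reading off the entries, u = (1, -1, 1) and v = (2, -1, -2) (row i of K equals u_i·v^T). A rank-one matrix u v^T satisfies K u = u (v·u) and kills the (2)-dimensional subspace v^⊥, so its characteristic polynomial is lambda^2 (lambda - v·u) with v·u = tr K = 1. Hence the eigenvalues of I - K are 1 (multiplicity 2) and 1 - (1) = 0, so det(I - K) = 0. (Direct check: I - K =
[[-1, 1, 2],
 [2, 0, -2],
 [-2, 1, 3]]
has determinant 0.) So 1 is an eigenvalue of K and (I - K) is not invertible. The finite-dimensional Fredholm alternative says: either (I - K) is invertible, or ker(I - K) ≠ {0} and then range(I - K) = ker((I - K)^*)^⊥, with dim ker(I - K) = dim ker((I - K)^*). We are in the second case, so we need both kernels. Kernel of I - K: (I - K) u = u - u (v·u) = u - u = 0, so ker(I - K) = span{u} = span{(1, -1, 1)} (it is exactly 1-dimensional because rank(I - K) = 2). Kernel of the adjoint: K is real, so (I - K)^* = I - K^T = I - v u^T, and (I - v u^T) v = v - v (u·v) = 0; hence ker((I - K)^*) = span{v} = span{(2, -1, -2)}. Therefore (I - K) x = y is solvable iff <y, v> = 0, i.e. iff 2y_1 - y_2 - 2y_3 = 0. When this holds, K y = u (v·y) = 0, so (I - K) y = y and x = y is a particular solution; the full solution set is the line x = y + c·u = y + c·(1, -1, 1), c ∈ C.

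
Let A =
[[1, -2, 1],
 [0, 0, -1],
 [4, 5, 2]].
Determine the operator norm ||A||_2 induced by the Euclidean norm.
||A||_2 ≈ 6.7444 (= sqrt(largest eigenvalue of A^T A))

||A||_2 = sigma_max(A) = sqrt(lambda_max(A^T A)). Form the symmetric matrix M = A^T A =
[[17, 18, 9],
 [18, 29, 8],
 [9, 8, 6]].
Its characteristic polynomial (trace, sum of principal 2x2 minors, determinant of M give the coefficients) is
  p(λ) = det(λ I - M) = λ^3 - 52λ^2 + 300λ - 169.
No integer candidate from the rational root theorem (±divisors of 169) is a root, so the roots are irrational. The cubic discriminant is Δ = 86993045 > 0, so there are three distinct real roots. p(0) = -169 and p(1) = 80 have opposite signs, so a root lies in (0, 1); Newton's method refines it to λ ≈ 0.6317. p(5) = 156 and p(6) = -25 have opposite signs, so a root lies in (5, 6); Newton's method refines it to λ ≈ 5.8821. p(45) = -844 and p(46) = 935 have opposite signs, so a root lies in (45, 46); Newton's method refines it to λ ≈ 45.4863. Check (Vieta): the three roots sum to 52, matching tr M = 52.
So the eigenvalues of A^T A are ≈ 0.6317, 5.8821, 45.4863 (all ≥ 0, as they must be for A^T A). The largest is λ_max ≈ 45.4863, hence ||A||_2 = sqrt(λ_max) ≈ 6.7444.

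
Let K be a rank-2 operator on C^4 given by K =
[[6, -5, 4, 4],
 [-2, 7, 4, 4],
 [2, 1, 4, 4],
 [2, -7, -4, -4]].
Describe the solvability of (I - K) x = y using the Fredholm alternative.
(I - K) is invertible (det(I - K) = 28 ≠ 0), so for every y in C^4 the equation (I - K) x = y has a unique solution.

K has rank 2 and factors as K = U V^T = u1 v1^T + u2 v2^T with u1 = (-2, -2, -2, 2), v1 = (-2, 1, -2, -2), u2 = (-1, 3, 1, -3), v2 = (-2, 3, 0, 0) (multiplying out reproduces the displayed K). The nonzero eigenvalues of U V^T coincide with those of the 2 x 2 matrix G = V^T U = [[v1·u1, v1·u2], [v2·u1, v2·u2]] = [[2, 9], [-2, 11]], and by the Sylvester determinant identity det(I_4 - U V^T) = det(I_2 - V^T U) = det([[-1, -9], [2, -10]]) = (-1)(-10) - (-9)(2) = 28. (Direct check: I - K =
[[-5, 5, -4, -4],
 [2, -6, -4, -4],
 [-2, -1, -3, -4],
 [-2, 7, 4, 5]]
has determinant 28.) The finite-dimensional Fredholm alternative says: either (I - K) is invertible, or ker(I - K) ≠ {0} and then range(I - K) = ker((I - K)^*)^⊥, with dim ker(I - K) = dim ker((I - K)^*). Since det(I - K) ≠ 0, 1 is not an eigenvalue of K and ker(I - K) = {0}, so we are in the first case: for every y there is a unique x = (I - K)^(-1) y. (Explicitly, by the Woodbury identity, (I - U V^T)^(-1) = I + U (I_2 - G)^(-1) V^T.)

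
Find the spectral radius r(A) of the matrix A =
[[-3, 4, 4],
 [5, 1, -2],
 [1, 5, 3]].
r(A) ≈ 5.0924

The eigenvalues of A are the roots of its characteristic polynomial. With M = A (coefficients from the trace, the sum of principal 2x2 minors, and det A):
  p(λ) = det(λ I - M) = λ^3 - λ^2 - 23λ + 11.
No integer candidate from the rational root theorem (±divisors of 11) is a root, so the roots are irrational. The cubic discriminant is Δ = 50528 > 0, so there are three distinct real roots. p(-5) = -24 and p(-4) = 23 have opposite signs, so a root lies in (-5, -4); Newton's method refines it to λ ≈ -4.5655. p(0) = 11 and p(1) = -12 have opposite signs, so a root lies in (0, 1); Newton's method refines it to λ ≈ 0.4731. p(5) = -4 and p(6) = 53 have opposite signs, so a root lies in (5, 6); Newton's method refines it to λ ≈ 5.0924. Check (Vieta): the three roots sum to 1, matching tr M = 1.
Thus the eigenvalues (to 4 decimals) are -4.5655 (modulus 4.5655); 0.4731 (modulus 0.4731); 5.0924 (modulus 5.0924). The spectral radius is the largest modulus: r(A) ≈ 5.0924. (Cross-check: r(A) ≤ ||A||_2 ≈ 8.409; equality holds whenever A is normal, though it can also hold for some non-normal A.)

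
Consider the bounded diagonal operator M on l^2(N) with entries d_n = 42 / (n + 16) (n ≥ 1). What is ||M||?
||M|| = 42/17 (attained at n = 1)

For M diagonal, ||M|| = sup_n |d_n| = sup_n 42/(n + 16). This is positive and strictly decreasing in n, so the supremum is attained at n = 1: d_1 = 42/(1 + 16) = 42/17. Hence ||M|| = 42/17.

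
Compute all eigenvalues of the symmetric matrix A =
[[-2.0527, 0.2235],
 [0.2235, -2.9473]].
sigma(A) ≈ {-3, -2}

A is real symmetric, so its spectrum consists of real eigenvalues. Expanding the characteristic polynomial of the displayed matrix gives
  det(λ I - A) = p(λ) = λ^2 + (5)λ + (6).
Solving p(λ) = 0 yields eigenvalues ≈ -3, -2. (A is shown rounded to 4 decimals, so these recover the underlying integer eigenvalues to within that precision.)
Verification: the trace of A = -5 equals the sum of eigenvalues -5, and det(A) ≈ 6.0000 matches the eigenvalue product 6.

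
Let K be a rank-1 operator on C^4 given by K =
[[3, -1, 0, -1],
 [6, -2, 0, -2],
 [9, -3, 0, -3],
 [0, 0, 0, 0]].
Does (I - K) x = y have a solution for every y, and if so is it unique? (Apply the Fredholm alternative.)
(I - K) is singular (det(I - K) = 0, i.e. 1 ∈ sigma(K)). (I - K) x = y is solvable iff y ⊥ ker((I - K)^*) = span{(3, -1, 0, -1)}, i.e. iff 3y_1 - y_2 - y_4 = 0. When solvable, the solutions are x = y + c·(1, 2, 3, 0), c arbitrary (ker(I - K) = span{(1, 2, 3, 0)}, dimension 1).

K has rank 1, so it is an outer product K = u v^T: every row of K is a multiple of one row vector. Reading off the entries, u = (1, 2, 3, 0) and v = (3, -1, 0, -1) (row i of K equals u_i·v^T). A rank-one matrix u v^T satisfies K u = u (v·u) and kills the (3)-dimensional subspace v^⊥, so its characteristic polynomial is lambda^3 (lambda - v·u) with v·u = tr K = 1. Hence the eigenvalues of I - K are 1 (multiplicity 3) and 1 - (1) = 0, so det(I - K) = 0. (Direct check: I - K =
[[-2, 1, 0, 1],
 [-6, 3, 0, 2],
 [-9, 3, 1, 3],
 [0, 0, 0, 1]]
has determinant 0.) So 1 is an eigenvalue of K and (I - K) is not invertible. The finite-dimensional Fredholm alternative says: either (I - K) is invertible, or ker(I - K) ≠ {0} and then range(I - K) = ker((I - K)^*)^⊥, with dim ker(I - K) = dim ker((I - K)^*). We are in the second case, so we need both kernels. Kernel of I - K: (I - K) u = u - u (v·u) = u - u = 0, so ker(I - K) = span{u} = span{(1, 2, 3, 0)} (it is exactly 1-dimensional because rank(I - K) = 3). Kernel of the adjoint: K is real, so (I - K)^* = I - K^T = I - v u^T, and (I - v u^T) v = v - v (u·v) = 0; hence ker((I - K)^*) = span{v} = span{(3, -1, 0, -1)}. Therefore (I - K) x = y is solvable iff <y, v> = 0, i.e. iff 3y_1 - y_2 - y_4 = 0. When this holds, K y = u (v·y) = 0, so (I - K) y = y and x = y is a particular solution; the full solution set is the line x = y + c·u = y + c·(1, 2, 3, 0), c ∈ C.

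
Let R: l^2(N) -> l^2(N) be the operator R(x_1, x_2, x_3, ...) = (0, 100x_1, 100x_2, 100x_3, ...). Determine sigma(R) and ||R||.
sigma(R) = closed disk {z in C : |z| ≤ 100}; ||R|| = 100

Note R = 100·U where U is the unit right shift (U x)_k = x_{k-1} (with x_0 := 0); so ||R|| = 100||U|| and sigma(R) = 100·sigma(U). ||R x||^2 = sum_{k≥1} |100x_k|^2 = 10000||x||^2, so ||R|| = 100 and sigma(R) ⊂ {|z| ≤ 100}. For any |lambda| < 100, the equation (R - lambda I) x = 0 forces x_1 = 0, then 100x_k = lambda x_{k+1} ⇒ x = 0, so R has no eigenvalues. But (R - lambda I) is not surjective for |lambda| < 100: solving (R - lambda I) x = e_1 would require x_n proportional to (lambda/100)^(-n), which is not in l^2. So every |lambda| < 100 lies in the residual spectrum. The boundary |lambda| = 100 is in the approximate point spectrum (the spectrum is closed). Hence sigma(R) is the closed disk of radius 100.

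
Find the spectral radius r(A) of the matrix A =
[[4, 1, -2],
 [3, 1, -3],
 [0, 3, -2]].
r(A) = 4

The eigenvalues of A are the roots of its characteristic polynomial. With M = A (coefficients from the trace, the sum of principal 2x2 minors, and det A):
  p(λ) = det(λ I - M) = λ^3 - 3λ^2 - 16.
By the rational root theorem any rational root is an integer divisor of 16. Testing λ = 4: p(4) = 64 - 48 + 0 - 16 = 0, so λ = 4 is a root. Dividing out (λ - 4) leaves p(λ) = (λ - 4)(λ^2 + λ + 4). For λ^2 + λ + 4 the discriminant is -15. It is negative, so the roots are the complex-conjugate pair λ = -1/2 ± (sqrt(15)/2) i ≈ -0.5 ± 1.9365i. For a conjugate pair the product of the roots equals the constant term, so |λ|^2 = 4 and |λ| = sqrt(4) = 2.
Thus the eigenvalues (to 4 decimals) are -0.5 ± 1.9365i (modulus 2); 4 (modulus 4). The spectral radius is the largest modulus: r(A) = 4. (Cross-check: r(A) ≤ ||A||_2 ≈ 6.5756; equality holds whenever A is normal, though it can also hold for some non-normal A.)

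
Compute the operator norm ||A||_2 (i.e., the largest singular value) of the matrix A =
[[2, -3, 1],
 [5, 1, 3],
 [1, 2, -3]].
||A||_2 ≈ 6.3091 (= sqrt(largest eigenvalue of A^T A))

||A||_2 = sigma_max(A) = sqrt(lambda_max(A^T A)). Form the symmetric matrix M = A^T A =
[[30, 1, 14],
 [1, 14, -6],
 [14, -6, 19]].
Its characteristic polynomial (trace, sum of principal 2x2 minors, determinant of M give the coefficients) is
  p(λ) = det(λ I - M) = λ^3 - 63λ^2 + 1023λ - 3969.
No integer candidate from the rational root theorem (±divisors of 3969) is a root, so the roots are irrational. The cubic discriminant is Δ = 80566272 > 0, so there are three distinct real roots. p(5) = -304 and p(6) = 117 have opposite signs, so a root lies in (5, 6); Newton's method refines it to λ ≈ 5.6989. p(17) = 128 and p(18) = -135 have opposite signs, so a root lies in (17, 18); Newton's method refines it to λ ≈ 17.4967. p(39) = -576 and p(40) = 151 have opposite signs, so a root lies in (39, 40); Newton's method refines it to λ ≈ 39.8044. Check (Vieta): the three roots sum to 63, matching tr M = 63.
So the eigenvalues of A^T A are ≈ 5.6989, 17.4967, 39.8044 (all ≥ 0, as they must be for A^T A). The largest is λ_max ≈ 39.8044, hence ||A||_2 = sqrt(λ_max) ≈ 6.3091.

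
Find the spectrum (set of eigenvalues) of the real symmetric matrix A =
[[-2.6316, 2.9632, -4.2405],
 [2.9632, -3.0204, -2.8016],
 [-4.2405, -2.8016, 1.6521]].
sigma(A) ≈ {-6, -4, 6}

A is real symmetric, so its spectrum consists of real eigenvalues. Expanding the characteristic polynomial of the displayed matrix gives
  det(λ I - A) = p(λ) = λ^3 + (4)λ^2 + (-36)λ + (-144).
Solving p(λ) = 0 yields eigenvalues ≈ -6, -4, 6. (A is shown rounded to 4 decimals, so these recover the underlying integer eigenvalues to within that precision.)
Verification: the trace of A = -4 equals the sum of eigenvalues -4, and det(A) ≈ 143.9997 matches the eigenvalue product 144.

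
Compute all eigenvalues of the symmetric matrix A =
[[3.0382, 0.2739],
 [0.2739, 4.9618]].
sigma(A) ≈ {3, 5}

A is real symmetric, so its spectrum consists of real eigenvalues. Expanding the characteristic polynomial of the displayed matrix gives
  det(λ I - A) = p(λ) = λ^2 + (-8)λ + (15).
Solving p(λ) = 0 yields eigenvalues ≈ 3, 5. (A is shown rounded to 4 decimals, so these recover the underlying integer eigenvalues to within that precision.)
Verification: the trace of A = 8 equals the sum of eigenvalues 8, and det(A) ≈ 14.9999 matches the eigenvalue product 15.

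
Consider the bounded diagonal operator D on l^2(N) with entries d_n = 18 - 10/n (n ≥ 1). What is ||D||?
||D|| = 18

For a diagonal operator on l^2 with entries d_n, ||D|| = sup_n |d_n|. Here d_1 = 8, d_2 = 13, ..., and d_n = 18 - 10/n increases monotonically toward 18. All terms lie in [8, 18), so |d_n| = d_n and the supremum is the limit 18, which is not attained by any individual d_n. Hence ||D|| = 18.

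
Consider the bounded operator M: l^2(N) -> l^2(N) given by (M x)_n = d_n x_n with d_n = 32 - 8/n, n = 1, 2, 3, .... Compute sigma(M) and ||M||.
sigma(M) = {32 - 8/n : n ≥ 1} ∪ {32}; ||M|| = 32

A bounded diagonal operator on l^2 with diagonal entries d_n has spectrum equal to the closure of {d_n : n ≥ 1}: every d_n is an eigenvalue (with eigenvector e_n), so {d_n} ⊂ sigma(M); the spectrum is closed, so its closure is too; and for lambda not in the closure, (M - lambda I) has bounded inverse (the diagonal entries 1/(d_n - lambda) are bounded). For our sequence d_n = 32 - 8/n, n = 1, 2, 3, ...:
  - {d_n} = {32 - 8/n : n ≥ 1}; the only limit point is 32
  - closure = {32 - 8/n : n ≥ 1} ∪ {32}
For the norm: a diagonal operator has ||M|| = sup_n |d_n|. Here d_n = 32 - 8/n increases monotonically from d_1 = 24 toward 32, with all terms in [24, 32); so sup_n |d_n| = 32 (the supremum is the limit, not attained). So ||M|| = 32.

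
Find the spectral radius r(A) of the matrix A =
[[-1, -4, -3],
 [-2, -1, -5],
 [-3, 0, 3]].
r(A) ≈ 5.4541

The eigenvalues of A are the roots of its characteristic polynomial. With M = A (coefficients from the trace, the sum of principal 2x2 minors, and det A):
  p(λ) = det(λ I - M) = λ^3 - λ^2 - 22λ + 72.
No integer candidate from the rational root theorem (±divisors of 72) is a root, so the roots are irrational. The cubic discriminant is Δ = -68092 < 0, so there is one real root and a complex-conjugate pair. p(-6) = -48 and p(-5) = 32 have opposite signs, so a root lies in (-6, -5); Newton's method refines it to λ ≈ -5.4541. Dividing out (λ - (-5.4541)) leaves approximately λ^2 - 6.4541λ + 13.2011. For λ^2 - 6.4541λ + 13.2011 the discriminant is -11.1493. It is negative, so the remaining roots are the complex-conjugate pair λ ≈ 3.227 ± 1.6695i. Their product equals the constant term, so |λ|^2 ≈ 13.2011 and |λ| ≈ 3.6333.
Thus the eigenvalues (to 4 decimals) are -5.4541 (modulus 5.4541); 3.227 ± 1.6695i (modulus 3.6333). The spectral radius is the largest modulus: r(A) ≈ 5.4541. (Cross-check: r(A) ≤ ||A||_2 ≈ 7.2404; equality holds whenever A is normal, though it can also hold for some non-normal A.)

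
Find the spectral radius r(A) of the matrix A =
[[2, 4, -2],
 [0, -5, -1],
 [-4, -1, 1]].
r(A) = sqrt(88)/2 ≈ 4.6904

The eigenvalues of A are the roots of its characteristic polynomial. With M = A (coefficients from the trace, the sum of principal 2x2 minors, and det A):
  p(λ) = det(λ I - M) = λ^3 + 2λ^2 - 22λ - 44.
By the rational root theorem any rational root is an integer divisor of 44. Testing λ = -2: p(-2) = -8 + 8 + 44 - 44 = 0, so λ = -2 is a root. Dividing out (λ + 2) leaves p(λ) = (λ + 2)(λ^2 - 22). For λ^2 - 22 the discriminant is 88. It is nonnegative but not a perfect square, so the roots are real and irrational: λ = ± sqrt(88)/2 ≈ 4.6904, -4.6904.
Thus the eigenvalues (to 4 decimals) are 4.6904 (modulus 4.6904); -4.6904 (modulus 4.6904); -2 (modulus 2). The spectral radius is the largest modulus: r(A) = sqrt(88)/2 ≈ 4.6904. (Cross-check: r(A) ≤ ||A||_2 ≈ 6.9586; equality holds whenever A is normal, though it can also hold for some non-normal A.)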